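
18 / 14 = 9/7 = 1.29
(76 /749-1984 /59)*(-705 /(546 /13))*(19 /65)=50884926/309337 = 164.50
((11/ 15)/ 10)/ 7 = 11/1050 = 0.01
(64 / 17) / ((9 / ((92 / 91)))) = 5888/13923 = 0.42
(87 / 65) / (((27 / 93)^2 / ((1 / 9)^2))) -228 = -32383471/142155 = -227.80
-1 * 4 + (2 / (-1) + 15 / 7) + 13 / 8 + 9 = 6.77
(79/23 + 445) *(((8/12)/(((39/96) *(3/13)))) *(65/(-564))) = -397280/1081 = -367.51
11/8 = 1.38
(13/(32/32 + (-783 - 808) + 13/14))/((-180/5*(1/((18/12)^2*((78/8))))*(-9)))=-1183/2135712 = 0.00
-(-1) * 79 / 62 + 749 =46517/62 = 750.27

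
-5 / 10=-1/2 = -0.50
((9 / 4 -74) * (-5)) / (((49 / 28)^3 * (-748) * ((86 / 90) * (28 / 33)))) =-27675/250733 = -0.11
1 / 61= 0.02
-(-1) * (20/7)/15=4/21 = 0.19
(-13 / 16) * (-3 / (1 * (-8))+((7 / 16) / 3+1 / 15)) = -611/1280 = -0.48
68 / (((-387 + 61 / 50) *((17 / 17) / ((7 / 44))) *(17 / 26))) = -9100/212179 = -0.04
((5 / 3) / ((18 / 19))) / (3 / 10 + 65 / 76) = 18050/11853 = 1.52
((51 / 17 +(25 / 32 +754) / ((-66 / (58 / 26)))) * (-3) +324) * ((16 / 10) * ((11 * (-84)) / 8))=-75249657/1040 = -72355.44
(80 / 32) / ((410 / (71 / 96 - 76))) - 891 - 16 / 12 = -14056121/15744 = -892.79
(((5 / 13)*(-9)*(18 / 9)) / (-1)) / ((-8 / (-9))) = 405/52 = 7.79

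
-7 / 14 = -1/2 = -0.50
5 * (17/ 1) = 85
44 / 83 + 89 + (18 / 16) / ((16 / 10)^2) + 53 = 6075635/42496 = 142.97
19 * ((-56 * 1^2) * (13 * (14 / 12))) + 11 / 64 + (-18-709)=-3237919/192 = -16864.16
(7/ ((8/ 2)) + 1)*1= 11/4 = 2.75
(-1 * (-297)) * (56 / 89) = 186.88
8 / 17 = 0.47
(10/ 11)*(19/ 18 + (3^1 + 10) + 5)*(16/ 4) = 6860/99 = 69.29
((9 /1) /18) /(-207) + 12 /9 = 551/414 = 1.33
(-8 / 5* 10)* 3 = -48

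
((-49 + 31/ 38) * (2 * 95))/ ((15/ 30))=-18310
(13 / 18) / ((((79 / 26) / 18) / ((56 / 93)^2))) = 1059968/683271 = 1.55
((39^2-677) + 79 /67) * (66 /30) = 622897/335 = 1859.39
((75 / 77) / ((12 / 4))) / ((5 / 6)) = 30/77 = 0.39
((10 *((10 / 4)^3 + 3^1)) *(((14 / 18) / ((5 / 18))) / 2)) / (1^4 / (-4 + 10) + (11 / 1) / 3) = 3129/46 = 68.02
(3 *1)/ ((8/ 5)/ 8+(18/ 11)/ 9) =55/7 = 7.86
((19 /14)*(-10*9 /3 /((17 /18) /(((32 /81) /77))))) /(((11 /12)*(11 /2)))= -48640/1108723 = -0.04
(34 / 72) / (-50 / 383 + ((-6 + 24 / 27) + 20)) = 6511/203488 = 0.03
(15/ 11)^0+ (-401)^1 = -400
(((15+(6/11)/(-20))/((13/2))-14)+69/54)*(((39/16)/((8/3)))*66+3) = -181154239/274560 = -659.80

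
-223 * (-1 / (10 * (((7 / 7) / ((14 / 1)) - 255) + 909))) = 1561/45785 = 0.03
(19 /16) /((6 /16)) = 19/6 = 3.17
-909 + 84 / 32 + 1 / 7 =-50749/56 = -906.23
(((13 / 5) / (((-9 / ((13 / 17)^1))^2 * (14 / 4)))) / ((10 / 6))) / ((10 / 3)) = 2197/2275875 = 0.00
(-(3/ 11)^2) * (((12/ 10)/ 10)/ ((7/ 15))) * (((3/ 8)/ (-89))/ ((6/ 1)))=81/6030640 = 0.00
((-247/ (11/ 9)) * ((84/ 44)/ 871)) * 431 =-1547721/8107 = -190.91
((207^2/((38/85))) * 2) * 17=61916805/19 = 3258779.21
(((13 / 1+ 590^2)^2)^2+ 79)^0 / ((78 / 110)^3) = 166375/59319 = 2.80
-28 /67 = -0.42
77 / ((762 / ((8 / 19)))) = 308/7239 = 0.04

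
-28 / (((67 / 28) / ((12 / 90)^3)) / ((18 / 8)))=-1568/25125 = -0.06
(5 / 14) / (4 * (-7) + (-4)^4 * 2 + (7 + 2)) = 5/6902 = 0.00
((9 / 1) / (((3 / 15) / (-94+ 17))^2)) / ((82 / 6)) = 4002075/41 = 97611.59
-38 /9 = -4.22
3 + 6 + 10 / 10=10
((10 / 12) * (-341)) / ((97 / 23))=-39215/582 = -67.38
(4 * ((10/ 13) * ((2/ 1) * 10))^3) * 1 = 32000000/2197 = 14565.32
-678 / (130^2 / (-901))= 305439/8450 = 36.15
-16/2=-8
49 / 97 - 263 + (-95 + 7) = -33998/97 = -350.49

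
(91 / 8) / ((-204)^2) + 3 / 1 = 998875/332928 = 3.00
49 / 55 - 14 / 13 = -133/715 = -0.19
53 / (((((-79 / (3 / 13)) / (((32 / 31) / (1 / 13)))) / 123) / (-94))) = 24021.01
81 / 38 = 2.13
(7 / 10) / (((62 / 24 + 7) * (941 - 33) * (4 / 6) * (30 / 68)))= 357/1305250 = 0.00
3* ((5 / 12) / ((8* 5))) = 1/32 = 0.03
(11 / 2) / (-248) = -11/496 = -0.02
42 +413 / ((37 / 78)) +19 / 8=270847/296 = 915.02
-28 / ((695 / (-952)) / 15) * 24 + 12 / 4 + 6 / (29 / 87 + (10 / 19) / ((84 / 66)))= 286194084/20711 = 13818.46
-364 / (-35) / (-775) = -52/3875 = -0.01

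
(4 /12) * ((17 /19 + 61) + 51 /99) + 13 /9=41848/1881 = 22.25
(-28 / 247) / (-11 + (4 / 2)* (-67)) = 28/35815 = 0.00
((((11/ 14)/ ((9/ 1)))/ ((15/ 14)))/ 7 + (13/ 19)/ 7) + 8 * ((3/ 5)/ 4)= 4702/3591 = 1.31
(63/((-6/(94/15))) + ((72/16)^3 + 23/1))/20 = 1933/800 = 2.42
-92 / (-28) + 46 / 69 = 83/21 = 3.95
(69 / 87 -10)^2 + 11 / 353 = 25174268/296873 = 84.80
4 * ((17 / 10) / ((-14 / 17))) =-289/35 = -8.26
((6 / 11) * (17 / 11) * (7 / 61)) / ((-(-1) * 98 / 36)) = 0.04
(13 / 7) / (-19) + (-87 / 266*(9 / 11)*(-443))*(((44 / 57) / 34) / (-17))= -187006/730303 = -0.26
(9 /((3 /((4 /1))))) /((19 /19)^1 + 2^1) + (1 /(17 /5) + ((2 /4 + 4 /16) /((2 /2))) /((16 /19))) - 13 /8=3.56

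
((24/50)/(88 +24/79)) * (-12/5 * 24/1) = -4266/13625 = -0.31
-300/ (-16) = 75/4 = 18.75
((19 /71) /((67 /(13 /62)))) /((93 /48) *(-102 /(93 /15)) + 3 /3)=-4/147467 = 0.00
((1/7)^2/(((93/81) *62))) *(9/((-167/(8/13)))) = -972/102230219 = 0.00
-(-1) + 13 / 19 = 32/19 = 1.68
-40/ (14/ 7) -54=-74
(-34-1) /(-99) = 35/99 = 0.35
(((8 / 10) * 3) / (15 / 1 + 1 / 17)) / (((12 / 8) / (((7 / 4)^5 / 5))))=285719/819200 = 0.35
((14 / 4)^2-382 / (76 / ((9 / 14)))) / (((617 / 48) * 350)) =28788/14360675 = 0.00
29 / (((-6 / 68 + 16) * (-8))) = -493/2164 = -0.23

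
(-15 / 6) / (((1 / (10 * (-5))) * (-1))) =-125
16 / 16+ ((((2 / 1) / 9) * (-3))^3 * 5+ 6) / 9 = 365/243 = 1.50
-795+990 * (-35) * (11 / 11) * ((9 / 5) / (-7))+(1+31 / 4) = 32495/4 = 8123.75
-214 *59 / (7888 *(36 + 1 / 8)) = -6313/142477 = -0.04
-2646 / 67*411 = -1087506/67 = -16231.43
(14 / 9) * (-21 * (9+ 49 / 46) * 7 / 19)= -158809/1311 = -121.14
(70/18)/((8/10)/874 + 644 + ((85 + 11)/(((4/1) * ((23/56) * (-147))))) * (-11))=0.01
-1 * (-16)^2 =-256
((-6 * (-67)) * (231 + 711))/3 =126228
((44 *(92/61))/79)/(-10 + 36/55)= -111320/1238483 = -0.09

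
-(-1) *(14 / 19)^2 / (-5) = -196/1805 = -0.11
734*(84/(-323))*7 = -431592/323 = -1336.20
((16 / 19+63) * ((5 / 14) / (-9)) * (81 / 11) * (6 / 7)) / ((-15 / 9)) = 98253/10241 = 9.59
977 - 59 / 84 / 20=1641301/1680 = 976.96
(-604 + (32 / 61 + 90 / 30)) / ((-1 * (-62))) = -36629/3782 = -9.69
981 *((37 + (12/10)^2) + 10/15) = 959091/25 = 38363.64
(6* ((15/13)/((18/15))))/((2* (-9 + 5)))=-75/104 = -0.72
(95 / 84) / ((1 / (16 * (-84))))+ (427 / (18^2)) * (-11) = -497177/324 = -1534.50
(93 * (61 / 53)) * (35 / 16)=198555/848 = 234.15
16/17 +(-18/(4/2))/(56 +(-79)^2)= 33533/35683 = 0.94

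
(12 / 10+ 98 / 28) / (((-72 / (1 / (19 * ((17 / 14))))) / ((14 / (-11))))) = 2303/639540 = 0.00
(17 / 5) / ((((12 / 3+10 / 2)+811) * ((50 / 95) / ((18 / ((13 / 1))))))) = 2907/266500 = 0.01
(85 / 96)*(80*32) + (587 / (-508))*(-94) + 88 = 1877023/762 = 2463.28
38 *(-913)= -34694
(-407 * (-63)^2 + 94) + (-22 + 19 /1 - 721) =-1616013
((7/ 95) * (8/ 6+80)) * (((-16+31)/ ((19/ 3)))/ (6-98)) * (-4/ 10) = 2562/41515 = 0.06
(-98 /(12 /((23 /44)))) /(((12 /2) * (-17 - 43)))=0.01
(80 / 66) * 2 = 80/33 = 2.42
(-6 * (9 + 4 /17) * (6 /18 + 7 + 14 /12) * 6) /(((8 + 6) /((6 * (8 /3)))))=-22608/7 = -3229.71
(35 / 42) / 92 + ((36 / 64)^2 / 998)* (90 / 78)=2159675/229172736 = 0.01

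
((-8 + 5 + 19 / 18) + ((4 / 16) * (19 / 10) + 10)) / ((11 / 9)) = 3071/440 = 6.98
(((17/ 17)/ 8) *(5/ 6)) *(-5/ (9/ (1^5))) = -25/432 = -0.06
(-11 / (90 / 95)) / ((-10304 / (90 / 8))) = 1045/82432 = 0.01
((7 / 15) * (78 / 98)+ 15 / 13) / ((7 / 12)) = 8328/3185 = 2.61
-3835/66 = -58.11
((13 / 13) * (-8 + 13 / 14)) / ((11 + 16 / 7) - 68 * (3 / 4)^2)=66/233 = 0.28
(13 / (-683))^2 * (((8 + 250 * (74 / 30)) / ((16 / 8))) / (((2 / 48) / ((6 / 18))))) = 1266824/1399467 = 0.91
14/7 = 2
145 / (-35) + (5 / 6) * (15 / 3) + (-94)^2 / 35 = 53021/210 = 252.48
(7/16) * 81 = 567/16 = 35.44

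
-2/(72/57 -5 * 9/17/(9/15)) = 646/1017 = 0.64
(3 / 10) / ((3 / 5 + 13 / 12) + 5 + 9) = 18/941 = 0.02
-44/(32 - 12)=-11/5 = -2.20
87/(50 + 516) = 87/566 = 0.15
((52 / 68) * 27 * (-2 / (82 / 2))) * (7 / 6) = -819/697 = -1.18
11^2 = 121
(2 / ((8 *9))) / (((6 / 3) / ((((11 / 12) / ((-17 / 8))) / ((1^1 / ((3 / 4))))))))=-11/2448 = 0.00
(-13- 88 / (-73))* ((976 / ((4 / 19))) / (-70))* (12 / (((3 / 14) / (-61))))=-973949424/365 = -2668354.59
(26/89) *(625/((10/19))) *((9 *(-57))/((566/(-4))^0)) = -15838875/89 = -177964.89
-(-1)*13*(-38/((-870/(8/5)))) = 1976/2175 = 0.91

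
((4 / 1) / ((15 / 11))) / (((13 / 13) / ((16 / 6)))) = 7.82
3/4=0.75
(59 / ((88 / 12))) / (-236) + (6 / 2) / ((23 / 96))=25275/2024 = 12.49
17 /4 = 4.25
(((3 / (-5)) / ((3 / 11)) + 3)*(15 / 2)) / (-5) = -6/5 = -1.20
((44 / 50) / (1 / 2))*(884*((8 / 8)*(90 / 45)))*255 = 3967392/5 = 793478.40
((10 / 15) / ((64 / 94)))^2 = 2209/2304 = 0.96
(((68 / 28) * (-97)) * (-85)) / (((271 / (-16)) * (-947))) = 2242640/1796459 = 1.25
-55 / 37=-1.49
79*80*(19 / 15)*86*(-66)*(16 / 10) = -363506176/5 = -72701235.20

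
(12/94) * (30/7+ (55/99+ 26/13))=862/987 = 0.87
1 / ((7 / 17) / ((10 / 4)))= 85/14 = 6.07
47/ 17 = 2.76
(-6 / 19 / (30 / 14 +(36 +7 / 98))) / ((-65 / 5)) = 84/132145 = 0.00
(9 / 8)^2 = 81/64 = 1.27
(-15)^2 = 225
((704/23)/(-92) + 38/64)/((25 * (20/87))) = 384453/8464000 = 0.05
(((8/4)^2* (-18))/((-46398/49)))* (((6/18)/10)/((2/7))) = 343/38665 = 0.01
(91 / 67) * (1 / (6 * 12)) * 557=50687/4824 = 10.51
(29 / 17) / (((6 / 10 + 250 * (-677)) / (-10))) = 1450/14386199 = 0.00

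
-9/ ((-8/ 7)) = 63/8 = 7.88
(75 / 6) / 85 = 5/34 = 0.15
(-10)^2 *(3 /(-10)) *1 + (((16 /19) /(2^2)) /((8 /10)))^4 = -3909005/130321 = -30.00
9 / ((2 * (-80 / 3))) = -27/160 = -0.17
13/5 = 2.60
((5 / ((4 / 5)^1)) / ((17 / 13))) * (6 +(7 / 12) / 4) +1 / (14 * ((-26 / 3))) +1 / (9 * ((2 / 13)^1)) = 26810083/891072 = 30.09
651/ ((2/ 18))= 5859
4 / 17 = 0.24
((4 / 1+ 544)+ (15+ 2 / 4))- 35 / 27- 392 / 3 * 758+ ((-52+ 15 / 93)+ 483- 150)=-164390095/1674 = -98201.97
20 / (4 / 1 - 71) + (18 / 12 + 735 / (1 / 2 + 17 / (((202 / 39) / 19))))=1567097/121538 = 12.89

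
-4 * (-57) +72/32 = 921/4 = 230.25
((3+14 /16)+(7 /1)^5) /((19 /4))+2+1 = 134601/38 = 3542.13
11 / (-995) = -11/995 = -0.01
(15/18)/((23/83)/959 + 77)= 397985/36773952 = 0.01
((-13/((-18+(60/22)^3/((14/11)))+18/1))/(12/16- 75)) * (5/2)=0.03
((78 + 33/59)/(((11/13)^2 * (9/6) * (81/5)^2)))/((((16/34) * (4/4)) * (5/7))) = 0.83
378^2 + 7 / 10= 1428847/10 = 142884.70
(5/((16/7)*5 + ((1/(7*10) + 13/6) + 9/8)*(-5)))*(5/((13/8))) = -33600/11141 = -3.02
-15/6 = -5/2 = -2.50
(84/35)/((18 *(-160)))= -1/1200 = 0.00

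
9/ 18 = 1/2 = 0.50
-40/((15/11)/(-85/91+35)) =-999.27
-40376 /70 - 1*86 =-3314/5 = -662.80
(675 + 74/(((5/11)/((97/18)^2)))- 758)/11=3762233/8910 = 422.25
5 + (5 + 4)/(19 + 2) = 38/7 = 5.43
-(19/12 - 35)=401/12 = 33.42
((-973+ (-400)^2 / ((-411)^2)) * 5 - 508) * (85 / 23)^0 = -906812533/168921 = -5368.26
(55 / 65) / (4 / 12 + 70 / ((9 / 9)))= 0.01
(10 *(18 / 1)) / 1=180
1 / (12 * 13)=1/156 = 0.01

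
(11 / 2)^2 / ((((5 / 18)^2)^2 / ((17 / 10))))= 8637.43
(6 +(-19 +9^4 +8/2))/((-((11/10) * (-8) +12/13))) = 53235/64 = 831.80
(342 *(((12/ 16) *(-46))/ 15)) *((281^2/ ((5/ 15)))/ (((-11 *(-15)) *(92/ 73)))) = -985670163/1100 = -896063.78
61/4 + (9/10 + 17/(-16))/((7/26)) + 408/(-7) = -12219/280 = -43.64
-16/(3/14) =-224/3 = -74.67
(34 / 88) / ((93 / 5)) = 85/4092 = 0.02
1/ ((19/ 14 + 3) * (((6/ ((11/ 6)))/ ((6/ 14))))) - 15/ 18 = -49/61 = -0.80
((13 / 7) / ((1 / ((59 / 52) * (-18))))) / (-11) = 531/154 = 3.45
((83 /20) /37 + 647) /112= 68409/11840 = 5.78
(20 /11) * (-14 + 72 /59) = -15080/649 = -23.24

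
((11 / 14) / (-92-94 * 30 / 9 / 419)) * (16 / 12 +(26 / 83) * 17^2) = -0.78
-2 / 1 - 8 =-10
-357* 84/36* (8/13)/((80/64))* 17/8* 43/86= -28322/65 = -435.72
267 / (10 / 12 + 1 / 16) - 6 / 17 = 217614/731 = 297.69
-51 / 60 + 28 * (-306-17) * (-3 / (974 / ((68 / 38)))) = 477241/9740 = 49.00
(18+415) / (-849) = -433/849 = -0.51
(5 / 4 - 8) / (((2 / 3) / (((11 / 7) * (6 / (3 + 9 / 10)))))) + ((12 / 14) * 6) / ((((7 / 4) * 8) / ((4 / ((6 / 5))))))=-29625/1274 = -23.25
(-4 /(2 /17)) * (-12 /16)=51/2 = 25.50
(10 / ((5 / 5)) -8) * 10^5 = 200000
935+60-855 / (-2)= 2845/2 = 1422.50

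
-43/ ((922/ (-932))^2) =-9337708/212521 = -43.94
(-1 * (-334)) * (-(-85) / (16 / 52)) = 184535/2 = 92267.50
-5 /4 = -1.25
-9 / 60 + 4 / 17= 29/340 = 0.09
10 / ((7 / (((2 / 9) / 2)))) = 10/63 = 0.16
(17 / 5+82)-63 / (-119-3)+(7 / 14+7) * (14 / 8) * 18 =393043/1220 = 322.17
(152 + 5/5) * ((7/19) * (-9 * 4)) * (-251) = 9677556/19 = 509345.05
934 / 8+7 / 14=117.25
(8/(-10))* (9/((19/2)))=-72/95 = -0.76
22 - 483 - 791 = -1252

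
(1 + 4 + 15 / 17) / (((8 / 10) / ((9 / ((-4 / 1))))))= -1125/68 = -16.54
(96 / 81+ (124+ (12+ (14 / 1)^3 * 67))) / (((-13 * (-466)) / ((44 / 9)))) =109287200/736047 = 148.48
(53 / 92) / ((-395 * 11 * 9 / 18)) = -53/199870 = 0.00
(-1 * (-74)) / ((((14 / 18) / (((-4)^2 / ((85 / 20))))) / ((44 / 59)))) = 1875456/7021 = 267.12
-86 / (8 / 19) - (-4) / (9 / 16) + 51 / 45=-35281/180 = -196.01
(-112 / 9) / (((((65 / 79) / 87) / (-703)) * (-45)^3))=-180384176/17769375 = -10.15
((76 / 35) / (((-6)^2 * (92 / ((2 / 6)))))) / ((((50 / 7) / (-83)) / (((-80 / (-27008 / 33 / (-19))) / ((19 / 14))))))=121429/34941600 = 0.00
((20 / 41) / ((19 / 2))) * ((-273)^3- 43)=-1044747.63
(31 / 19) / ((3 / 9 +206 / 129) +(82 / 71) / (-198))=9369657/11051236 = 0.85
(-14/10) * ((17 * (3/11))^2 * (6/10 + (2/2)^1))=-145656/3025 = -48.15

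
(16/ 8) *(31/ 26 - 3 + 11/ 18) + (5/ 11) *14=5110/1287 = 3.97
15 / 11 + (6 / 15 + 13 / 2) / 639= 32203/23430 = 1.37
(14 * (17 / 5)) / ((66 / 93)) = 67.07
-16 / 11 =-1.45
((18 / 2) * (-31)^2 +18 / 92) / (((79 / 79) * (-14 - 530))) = -397863/25024 = -15.90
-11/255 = -0.04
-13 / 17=-0.76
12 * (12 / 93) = 48/31 = 1.55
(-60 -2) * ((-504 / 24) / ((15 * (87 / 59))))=25606/435 = 58.86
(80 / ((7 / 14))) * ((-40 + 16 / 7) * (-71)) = 2999040/7 = 428434.29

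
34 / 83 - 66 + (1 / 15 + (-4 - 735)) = -1001632/1245 = -804.52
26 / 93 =0.28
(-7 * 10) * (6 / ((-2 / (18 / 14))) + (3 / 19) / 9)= 15320/57 = 268.77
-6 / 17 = -0.35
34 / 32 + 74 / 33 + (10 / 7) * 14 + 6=15473/528 = 29.30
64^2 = 4096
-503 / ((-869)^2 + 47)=-503/755208 = 0.00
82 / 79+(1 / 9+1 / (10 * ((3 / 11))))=10777/7110 = 1.52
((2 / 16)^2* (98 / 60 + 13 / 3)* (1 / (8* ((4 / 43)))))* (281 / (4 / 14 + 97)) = 15139999/41840640 = 0.36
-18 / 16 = -9/8 = -1.12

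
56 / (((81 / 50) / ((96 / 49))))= 12800/189 = 67.72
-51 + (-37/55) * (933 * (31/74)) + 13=-33103/110 = -300.94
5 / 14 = 0.36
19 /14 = 1.36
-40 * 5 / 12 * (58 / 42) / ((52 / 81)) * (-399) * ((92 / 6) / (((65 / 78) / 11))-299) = -35927955/26 = -1381844.42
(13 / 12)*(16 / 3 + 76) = 793/9 = 88.11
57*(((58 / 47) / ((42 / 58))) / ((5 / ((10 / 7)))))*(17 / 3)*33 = 11952292/2303 = 5189.88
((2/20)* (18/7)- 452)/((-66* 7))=15811/16170 = 0.98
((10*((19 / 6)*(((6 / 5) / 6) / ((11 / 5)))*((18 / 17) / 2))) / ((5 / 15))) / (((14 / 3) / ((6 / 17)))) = 7695/22253 = 0.35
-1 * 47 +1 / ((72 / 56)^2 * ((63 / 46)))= -33941/729 = -46.56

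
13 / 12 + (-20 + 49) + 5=421/12 = 35.08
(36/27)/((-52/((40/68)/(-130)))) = 1/8619 = 0.00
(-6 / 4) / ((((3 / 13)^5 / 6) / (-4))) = 1485172/27 = 55006.37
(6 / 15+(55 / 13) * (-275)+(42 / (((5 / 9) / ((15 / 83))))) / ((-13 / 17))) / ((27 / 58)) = -369524206/145665 = -2536.81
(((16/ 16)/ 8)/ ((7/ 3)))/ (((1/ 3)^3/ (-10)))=-14.46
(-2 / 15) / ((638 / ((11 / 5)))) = -1/2175 = 0.00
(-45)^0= 1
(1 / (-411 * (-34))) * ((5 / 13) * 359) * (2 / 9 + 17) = 278225/1634958 = 0.17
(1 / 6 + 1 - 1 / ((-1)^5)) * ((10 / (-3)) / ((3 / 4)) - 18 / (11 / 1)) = -3913/297 = -13.18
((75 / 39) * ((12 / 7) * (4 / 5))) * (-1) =-240/91 = -2.64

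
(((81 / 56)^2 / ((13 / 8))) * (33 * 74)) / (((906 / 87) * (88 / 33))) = 696955347/6155968 = 113.22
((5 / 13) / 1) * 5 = 25/13 = 1.92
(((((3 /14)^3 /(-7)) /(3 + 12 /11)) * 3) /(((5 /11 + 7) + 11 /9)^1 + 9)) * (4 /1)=-9801/42017500 = 0.00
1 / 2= 0.50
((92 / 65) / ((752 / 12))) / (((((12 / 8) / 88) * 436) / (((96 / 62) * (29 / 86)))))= 704352/443882335 = 0.00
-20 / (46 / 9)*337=-30330/23 = -1318.70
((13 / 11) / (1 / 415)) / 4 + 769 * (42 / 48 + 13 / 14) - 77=882457/616 = 1432.56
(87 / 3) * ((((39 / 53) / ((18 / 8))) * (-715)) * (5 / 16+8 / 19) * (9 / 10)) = -36066459/8056 = -4476.97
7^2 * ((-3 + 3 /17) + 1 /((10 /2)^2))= -57967/425 = -136.39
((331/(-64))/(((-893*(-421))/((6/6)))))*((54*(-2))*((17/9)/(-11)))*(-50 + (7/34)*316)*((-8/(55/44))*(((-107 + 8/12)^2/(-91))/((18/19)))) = -783892736/243083295 = -3.22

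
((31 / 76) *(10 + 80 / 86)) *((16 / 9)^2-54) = -14999815/66177 = -226.66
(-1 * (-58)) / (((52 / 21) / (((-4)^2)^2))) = 77952/13 = 5996.31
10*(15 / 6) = 25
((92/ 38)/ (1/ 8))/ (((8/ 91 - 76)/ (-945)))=7911540/32813 = 241.11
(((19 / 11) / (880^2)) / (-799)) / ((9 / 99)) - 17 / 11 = -956243219/618745600 = -1.55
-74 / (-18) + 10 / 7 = 349/63 = 5.54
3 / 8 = 0.38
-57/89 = -0.64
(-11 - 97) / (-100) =27/25 = 1.08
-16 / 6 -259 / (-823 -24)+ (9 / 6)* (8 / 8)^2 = -625/726 = -0.86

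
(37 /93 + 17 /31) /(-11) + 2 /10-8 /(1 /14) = -52027/465 = -111.89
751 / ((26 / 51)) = 38301/26 = 1473.12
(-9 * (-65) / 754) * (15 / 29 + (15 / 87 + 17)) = 23085/1682 = 13.72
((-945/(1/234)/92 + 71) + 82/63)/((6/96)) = -54048520/1449 = -37300.57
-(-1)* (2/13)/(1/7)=14/13 = 1.08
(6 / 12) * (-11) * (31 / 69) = -2.47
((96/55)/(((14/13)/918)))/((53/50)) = 5728320/4081 = 1403.66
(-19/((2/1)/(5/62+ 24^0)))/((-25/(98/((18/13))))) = 810901/27900 = 29.06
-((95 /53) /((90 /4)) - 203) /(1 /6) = 193586/159 = 1217.52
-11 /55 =-1/5 = -0.20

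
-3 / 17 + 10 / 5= 31/17 = 1.82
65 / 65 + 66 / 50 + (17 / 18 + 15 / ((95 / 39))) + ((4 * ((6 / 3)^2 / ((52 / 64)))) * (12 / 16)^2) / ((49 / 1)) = 52548557/5446350 = 9.65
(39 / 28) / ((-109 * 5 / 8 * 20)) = -39/38150 = 0.00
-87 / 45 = -29/15 = -1.93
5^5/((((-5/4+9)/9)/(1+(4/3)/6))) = 137500/31 = 4435.48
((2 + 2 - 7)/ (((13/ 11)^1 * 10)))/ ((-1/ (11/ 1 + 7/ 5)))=1023/325 = 3.15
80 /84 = 20/21 = 0.95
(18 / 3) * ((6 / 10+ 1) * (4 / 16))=12/5 = 2.40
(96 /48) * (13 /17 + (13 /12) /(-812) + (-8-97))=-17266589/82824 = -208.47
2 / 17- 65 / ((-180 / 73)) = 16205/612 = 26.48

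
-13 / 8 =-1.62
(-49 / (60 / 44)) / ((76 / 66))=-31.21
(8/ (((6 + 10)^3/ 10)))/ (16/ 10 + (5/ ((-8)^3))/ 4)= 200/16359 = 0.01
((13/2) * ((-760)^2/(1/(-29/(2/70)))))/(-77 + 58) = 200564000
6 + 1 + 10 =17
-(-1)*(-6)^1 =-6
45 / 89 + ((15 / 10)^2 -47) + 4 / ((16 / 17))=-7119/178 = -39.99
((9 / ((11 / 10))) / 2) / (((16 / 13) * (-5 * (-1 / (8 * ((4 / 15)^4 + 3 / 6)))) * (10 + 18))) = 664781/6930000 = 0.10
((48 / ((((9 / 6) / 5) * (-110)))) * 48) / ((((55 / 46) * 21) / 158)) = -439.34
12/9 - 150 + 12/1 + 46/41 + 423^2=21991595/123 = 178793.46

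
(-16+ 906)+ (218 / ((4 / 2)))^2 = 12771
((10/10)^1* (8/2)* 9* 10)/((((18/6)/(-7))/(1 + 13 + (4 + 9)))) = -22680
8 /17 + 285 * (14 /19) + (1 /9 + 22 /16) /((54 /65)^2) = 758893531/3569184 = 212.62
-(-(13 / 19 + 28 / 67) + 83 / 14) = -86017/17822 = -4.83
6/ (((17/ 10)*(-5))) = -0.71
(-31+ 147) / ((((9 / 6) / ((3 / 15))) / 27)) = 2088/5 = 417.60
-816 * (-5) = 4080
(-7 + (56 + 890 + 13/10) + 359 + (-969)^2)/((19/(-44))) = -206857266/95 = -2177444.91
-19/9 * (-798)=5054/3 = 1684.67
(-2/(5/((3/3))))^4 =0.03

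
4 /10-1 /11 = 17/55 = 0.31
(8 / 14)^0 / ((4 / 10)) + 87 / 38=91/19 = 4.79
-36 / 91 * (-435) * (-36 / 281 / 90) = -6264/25571 = -0.24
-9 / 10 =-0.90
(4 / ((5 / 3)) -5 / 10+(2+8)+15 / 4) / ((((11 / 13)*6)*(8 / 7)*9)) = 28483/95040 = 0.30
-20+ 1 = -19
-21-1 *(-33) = 12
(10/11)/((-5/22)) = -4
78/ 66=1.18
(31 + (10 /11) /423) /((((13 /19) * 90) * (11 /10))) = 2740807/5988411 = 0.46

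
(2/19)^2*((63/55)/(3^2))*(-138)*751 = -146.15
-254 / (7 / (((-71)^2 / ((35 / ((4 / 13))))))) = -5121656/3185 = -1608.06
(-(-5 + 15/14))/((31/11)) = 605/434 = 1.39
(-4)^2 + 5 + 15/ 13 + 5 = 353/13 = 27.15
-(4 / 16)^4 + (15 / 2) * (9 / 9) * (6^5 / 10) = 1492991/256 = 5832.00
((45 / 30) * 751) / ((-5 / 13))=-29289/10 = -2928.90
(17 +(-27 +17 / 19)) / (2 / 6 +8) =-519/475 = -1.09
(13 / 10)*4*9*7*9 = 14742/5 = 2948.40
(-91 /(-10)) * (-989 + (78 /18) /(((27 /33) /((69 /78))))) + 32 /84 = -33857021/3780 = -8956.88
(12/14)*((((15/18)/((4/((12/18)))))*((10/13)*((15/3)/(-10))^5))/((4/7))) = -25/4992 = -0.01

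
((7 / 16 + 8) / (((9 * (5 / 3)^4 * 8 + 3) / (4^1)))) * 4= 1215/5027 = 0.24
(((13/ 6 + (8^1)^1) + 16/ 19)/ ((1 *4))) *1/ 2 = 1255/912 = 1.38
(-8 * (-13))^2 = 10816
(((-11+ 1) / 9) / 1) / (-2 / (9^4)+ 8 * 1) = -3645/26243 = -0.14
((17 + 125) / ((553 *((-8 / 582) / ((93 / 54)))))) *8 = -426994/1659 = -257.38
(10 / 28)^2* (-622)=-7775/98 = -79.34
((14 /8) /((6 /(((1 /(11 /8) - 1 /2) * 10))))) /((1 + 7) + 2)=35/528 = 0.07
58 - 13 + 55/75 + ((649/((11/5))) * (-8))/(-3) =4162/5 = 832.40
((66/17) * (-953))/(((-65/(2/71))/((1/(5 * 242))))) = 5718/4315025 = 0.00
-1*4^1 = -4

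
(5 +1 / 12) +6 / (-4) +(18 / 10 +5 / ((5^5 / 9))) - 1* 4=10483/7500 = 1.40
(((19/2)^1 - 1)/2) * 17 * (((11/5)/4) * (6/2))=9537/80 = 119.21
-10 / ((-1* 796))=5/398 = 0.01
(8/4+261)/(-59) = -263/59 = -4.46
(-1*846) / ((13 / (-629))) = 532134/13 = 40933.38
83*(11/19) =913/19 = 48.05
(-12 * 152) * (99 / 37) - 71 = -183203/37 = -4951.43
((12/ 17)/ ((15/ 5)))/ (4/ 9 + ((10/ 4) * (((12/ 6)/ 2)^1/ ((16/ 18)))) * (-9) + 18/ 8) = -0.01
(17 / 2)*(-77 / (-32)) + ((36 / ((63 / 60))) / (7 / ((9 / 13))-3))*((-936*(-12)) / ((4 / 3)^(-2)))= 43140043/448 = 96294.74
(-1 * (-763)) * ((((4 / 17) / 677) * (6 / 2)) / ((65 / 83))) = 759948/748085 = 1.02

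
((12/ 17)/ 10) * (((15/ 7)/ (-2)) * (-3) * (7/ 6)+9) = 0.90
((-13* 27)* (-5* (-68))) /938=-59670/469 = -127.23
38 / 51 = 0.75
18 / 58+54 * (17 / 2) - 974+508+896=25790/29 = 889.31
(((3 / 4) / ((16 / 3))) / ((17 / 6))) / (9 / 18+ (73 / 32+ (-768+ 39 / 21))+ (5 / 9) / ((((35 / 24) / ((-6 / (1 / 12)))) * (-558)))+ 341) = -17577/149559421 = 0.00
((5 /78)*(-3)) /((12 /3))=-5/104 = -0.05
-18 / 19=-0.95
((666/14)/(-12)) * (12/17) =-333/119 = -2.80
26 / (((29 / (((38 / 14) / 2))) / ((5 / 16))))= 0.38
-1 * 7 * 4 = -28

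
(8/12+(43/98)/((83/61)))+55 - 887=-20278327/24402 = -831.01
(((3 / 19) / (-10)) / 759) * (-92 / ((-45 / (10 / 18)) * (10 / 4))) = -4/423225 = 0.00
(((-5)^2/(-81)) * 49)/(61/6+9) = -490/621 = -0.79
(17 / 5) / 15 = 17/75 = 0.23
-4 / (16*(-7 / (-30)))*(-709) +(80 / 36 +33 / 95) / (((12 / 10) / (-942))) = -3010421/2394 = -1257.49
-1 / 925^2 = -1/855625 = 0.00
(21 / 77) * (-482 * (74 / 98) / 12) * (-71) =633107/1078 = 587.30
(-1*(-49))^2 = 2401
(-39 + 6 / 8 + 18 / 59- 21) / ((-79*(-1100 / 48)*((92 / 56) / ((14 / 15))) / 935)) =-46351452/2680075 = -17.29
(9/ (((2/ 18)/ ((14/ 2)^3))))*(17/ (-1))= -472311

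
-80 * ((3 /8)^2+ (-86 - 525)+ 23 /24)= 585505/12 = 48792.08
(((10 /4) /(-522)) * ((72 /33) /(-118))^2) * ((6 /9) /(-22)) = 20/403089357 = 0.00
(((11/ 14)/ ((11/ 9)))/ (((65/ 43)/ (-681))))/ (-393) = 87849/119210 = 0.74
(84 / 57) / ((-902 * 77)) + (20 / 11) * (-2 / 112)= -42873/1319626 = -0.03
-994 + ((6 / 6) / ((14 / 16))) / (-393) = -2734502/2751 = -994.00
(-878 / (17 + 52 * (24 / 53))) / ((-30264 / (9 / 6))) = 23267/21679112 = 0.00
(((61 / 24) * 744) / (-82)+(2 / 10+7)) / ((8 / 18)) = -58527/1640 = -35.69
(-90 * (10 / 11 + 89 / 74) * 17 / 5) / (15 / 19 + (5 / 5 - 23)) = 4997133/164021 = 30.47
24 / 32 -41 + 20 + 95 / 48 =-877/48 = -18.27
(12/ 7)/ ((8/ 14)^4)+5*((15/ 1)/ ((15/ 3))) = 1989/64 = 31.08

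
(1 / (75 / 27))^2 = 81/625 = 0.13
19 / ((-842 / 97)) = -1843/842 = -2.19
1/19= 0.05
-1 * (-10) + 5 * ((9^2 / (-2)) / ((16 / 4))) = -325/8 = -40.62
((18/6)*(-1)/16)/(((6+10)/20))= -15/64 = -0.23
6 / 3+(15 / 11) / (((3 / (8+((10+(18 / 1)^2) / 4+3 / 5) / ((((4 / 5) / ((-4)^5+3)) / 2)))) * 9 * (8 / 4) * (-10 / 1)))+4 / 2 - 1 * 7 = 853877/1584 = 539.06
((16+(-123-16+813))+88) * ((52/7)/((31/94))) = 3802864/217 = 17524.72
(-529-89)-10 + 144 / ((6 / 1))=-604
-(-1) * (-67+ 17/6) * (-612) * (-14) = -549780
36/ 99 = 4/11 = 0.36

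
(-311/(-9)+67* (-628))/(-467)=378373/4203 = 90.02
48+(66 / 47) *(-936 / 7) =-45984/329 = -139.77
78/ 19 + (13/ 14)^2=18499/3724 = 4.97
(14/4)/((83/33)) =231/166 = 1.39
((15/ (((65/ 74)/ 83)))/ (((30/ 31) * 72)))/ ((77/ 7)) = 95201/51480 = 1.85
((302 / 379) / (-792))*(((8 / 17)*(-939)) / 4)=47263/425238 = 0.11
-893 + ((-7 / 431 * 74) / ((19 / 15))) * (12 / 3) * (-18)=-6753337/8189 = -824.68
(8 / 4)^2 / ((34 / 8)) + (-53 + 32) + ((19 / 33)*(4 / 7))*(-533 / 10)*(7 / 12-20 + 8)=21222653/117810 = 180.14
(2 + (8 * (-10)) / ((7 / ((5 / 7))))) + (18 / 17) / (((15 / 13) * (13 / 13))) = -5.25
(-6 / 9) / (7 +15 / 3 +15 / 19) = -38/729 = -0.05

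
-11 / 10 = -1.10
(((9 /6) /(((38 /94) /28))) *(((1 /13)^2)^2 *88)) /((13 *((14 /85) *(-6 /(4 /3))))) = -703120/21163701 = -0.03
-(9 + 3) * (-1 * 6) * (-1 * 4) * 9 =-2592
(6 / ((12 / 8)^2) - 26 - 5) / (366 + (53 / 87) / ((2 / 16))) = -145/1898 = -0.08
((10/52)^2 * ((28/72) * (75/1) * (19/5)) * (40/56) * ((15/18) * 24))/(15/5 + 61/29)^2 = 49934375/22210656 = 2.25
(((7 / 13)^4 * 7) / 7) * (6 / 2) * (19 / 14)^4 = 390963/456976 = 0.86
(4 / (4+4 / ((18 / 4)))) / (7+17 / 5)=45/572 = 0.08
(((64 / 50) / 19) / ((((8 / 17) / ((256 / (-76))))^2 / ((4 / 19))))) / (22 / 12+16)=0.04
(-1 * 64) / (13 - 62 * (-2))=-64/137 = -0.47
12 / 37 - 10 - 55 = -2393/37 = -64.68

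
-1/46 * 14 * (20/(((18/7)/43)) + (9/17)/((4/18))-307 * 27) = 17033555/7038 = 2420.23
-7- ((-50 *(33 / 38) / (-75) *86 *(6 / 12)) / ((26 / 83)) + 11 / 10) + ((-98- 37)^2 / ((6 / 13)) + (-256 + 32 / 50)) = 483435419/12350 = 39144.57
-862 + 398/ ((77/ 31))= -54036/77 = -701.77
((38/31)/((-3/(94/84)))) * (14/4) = -893/558 = -1.60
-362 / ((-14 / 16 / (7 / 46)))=1448/23 = 62.96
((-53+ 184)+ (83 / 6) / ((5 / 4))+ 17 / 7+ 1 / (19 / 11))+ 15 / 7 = 293698/1995 = 147.22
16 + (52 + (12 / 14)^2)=3368/49 = 68.73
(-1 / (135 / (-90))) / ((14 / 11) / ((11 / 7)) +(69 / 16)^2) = 61952/1803507 = 0.03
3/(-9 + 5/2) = -6/13 = -0.46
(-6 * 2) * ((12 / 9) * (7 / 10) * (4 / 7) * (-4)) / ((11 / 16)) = 2048/55 = 37.24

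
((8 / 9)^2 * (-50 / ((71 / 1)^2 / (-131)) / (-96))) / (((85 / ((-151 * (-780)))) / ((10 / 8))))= -128576500/6941457 = -18.52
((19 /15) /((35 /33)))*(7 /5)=209/125 = 1.67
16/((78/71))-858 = -32894/39 = -843.44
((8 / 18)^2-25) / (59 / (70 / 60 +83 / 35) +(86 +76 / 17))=-25375679/109622484 = -0.23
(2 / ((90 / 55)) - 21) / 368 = -89/1656 = -0.05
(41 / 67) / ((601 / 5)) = 205/40267 = 0.01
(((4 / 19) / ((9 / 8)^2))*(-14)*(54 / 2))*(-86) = 308224/57 = 5407.44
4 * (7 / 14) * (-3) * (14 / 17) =-84/17 = -4.94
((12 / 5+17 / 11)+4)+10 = 987/55 = 17.95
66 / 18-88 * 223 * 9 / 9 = -58861/3 = -19620.33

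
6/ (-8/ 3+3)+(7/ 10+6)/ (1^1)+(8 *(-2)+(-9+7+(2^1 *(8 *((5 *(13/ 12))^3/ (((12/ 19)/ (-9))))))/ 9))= -26045959/6480 = -4019.44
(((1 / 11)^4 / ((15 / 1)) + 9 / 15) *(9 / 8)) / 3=13177/58564 = 0.23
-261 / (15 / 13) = -1131/5 = -226.20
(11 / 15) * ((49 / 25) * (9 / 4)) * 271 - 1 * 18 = 429207/500 = 858.41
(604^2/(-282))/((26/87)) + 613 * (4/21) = -54045064/12831 = -4212.07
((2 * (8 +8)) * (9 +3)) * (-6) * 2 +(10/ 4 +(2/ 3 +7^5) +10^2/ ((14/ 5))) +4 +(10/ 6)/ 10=257083/21 = 12242.05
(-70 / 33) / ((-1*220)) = 7/726 = 0.01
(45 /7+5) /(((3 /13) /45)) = 15600/7 = 2228.57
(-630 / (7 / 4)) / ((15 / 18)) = -432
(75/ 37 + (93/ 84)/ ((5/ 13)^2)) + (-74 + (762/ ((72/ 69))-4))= 8569809/12950 = 661.76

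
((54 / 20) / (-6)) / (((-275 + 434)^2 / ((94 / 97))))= -47/2724730 = 0.00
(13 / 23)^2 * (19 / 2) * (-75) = -240825/1058 = -227.62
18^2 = 324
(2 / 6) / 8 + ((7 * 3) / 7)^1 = 73/24 = 3.04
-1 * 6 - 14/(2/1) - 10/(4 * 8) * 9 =-253/16 = -15.81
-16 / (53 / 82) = -1312/53 = -24.75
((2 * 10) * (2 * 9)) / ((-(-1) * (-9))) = -40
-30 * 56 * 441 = -740880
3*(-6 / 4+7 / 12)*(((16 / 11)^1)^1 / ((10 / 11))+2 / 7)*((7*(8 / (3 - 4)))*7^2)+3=71163/5 = 14232.60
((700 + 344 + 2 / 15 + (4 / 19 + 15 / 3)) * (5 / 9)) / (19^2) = 299063/185193 = 1.61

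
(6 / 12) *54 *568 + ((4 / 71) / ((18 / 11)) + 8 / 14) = 68600638/4473 = 15336.61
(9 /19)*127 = 1143/19 = 60.16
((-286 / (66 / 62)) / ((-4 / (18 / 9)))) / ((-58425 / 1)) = -403/175275 = 0.00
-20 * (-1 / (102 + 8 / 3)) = 0.19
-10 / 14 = -5/7 = -0.71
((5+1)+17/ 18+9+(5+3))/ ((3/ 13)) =5603/54 = 103.76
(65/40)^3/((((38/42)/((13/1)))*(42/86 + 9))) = 8596861/1323008 = 6.50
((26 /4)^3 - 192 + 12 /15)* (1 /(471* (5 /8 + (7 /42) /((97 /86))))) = 323689/1412215 = 0.23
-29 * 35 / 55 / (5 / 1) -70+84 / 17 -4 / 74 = -2380267/34595 = -68.80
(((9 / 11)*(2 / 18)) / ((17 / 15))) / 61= 15/11407 = 0.00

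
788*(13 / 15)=10244/15 = 682.93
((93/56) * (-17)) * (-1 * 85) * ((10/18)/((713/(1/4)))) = 7225/15456 = 0.47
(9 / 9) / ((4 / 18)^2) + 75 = 381/4 = 95.25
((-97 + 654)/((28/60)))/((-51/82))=-228370/119 = -1919.08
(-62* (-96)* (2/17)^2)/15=7936/1445 = 5.49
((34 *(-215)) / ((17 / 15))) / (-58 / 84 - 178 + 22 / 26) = 3521700/97103 = 36.27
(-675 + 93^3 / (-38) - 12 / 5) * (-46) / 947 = 95461293/89965 = 1061.09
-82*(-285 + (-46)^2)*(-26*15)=58555380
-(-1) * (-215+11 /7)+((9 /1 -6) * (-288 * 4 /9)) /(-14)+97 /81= -14969/81 = -184.80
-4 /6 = -2/3 = -0.67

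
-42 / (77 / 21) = -11.45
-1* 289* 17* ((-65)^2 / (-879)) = 20757425/879 = 23614.82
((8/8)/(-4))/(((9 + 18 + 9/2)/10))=-5/63 = -0.08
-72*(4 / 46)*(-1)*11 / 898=792/10327 = 0.08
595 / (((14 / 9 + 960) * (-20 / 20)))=-5355/8654 = -0.62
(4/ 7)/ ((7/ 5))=20/49 = 0.41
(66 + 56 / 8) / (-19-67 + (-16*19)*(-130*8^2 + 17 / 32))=146/5058065 = 0.00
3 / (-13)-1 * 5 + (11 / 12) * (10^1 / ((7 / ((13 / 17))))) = -39257/9282 = -4.23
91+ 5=96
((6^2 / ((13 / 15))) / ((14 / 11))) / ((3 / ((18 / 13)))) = 17820/1183 = 15.06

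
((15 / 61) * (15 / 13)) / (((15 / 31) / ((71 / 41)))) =33015/32513 = 1.02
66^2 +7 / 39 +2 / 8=679603/156 = 4356.43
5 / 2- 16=-27/2 = -13.50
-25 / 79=-0.32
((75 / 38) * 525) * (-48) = -945000/19 = -49736.84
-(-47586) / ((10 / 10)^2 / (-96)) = -4568256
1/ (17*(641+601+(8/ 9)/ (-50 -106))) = 351/7410980 = 0.00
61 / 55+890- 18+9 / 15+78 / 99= 144292/165 = 874.50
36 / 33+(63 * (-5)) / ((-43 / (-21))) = -72249/473 = -152.75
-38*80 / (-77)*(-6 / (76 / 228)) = -54720/77 = -710.65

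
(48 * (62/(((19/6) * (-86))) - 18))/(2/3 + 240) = -1072224/294937 = -3.64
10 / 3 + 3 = 19/3 = 6.33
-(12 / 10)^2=-36/25 = -1.44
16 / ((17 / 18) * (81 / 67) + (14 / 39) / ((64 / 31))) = 12.16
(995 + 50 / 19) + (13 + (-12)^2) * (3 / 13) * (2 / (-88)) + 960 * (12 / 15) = 19179935/10868 = 1764.81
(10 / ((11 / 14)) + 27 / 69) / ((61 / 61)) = 3319/253 = 13.12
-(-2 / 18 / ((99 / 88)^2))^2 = -4096/531441 = -0.01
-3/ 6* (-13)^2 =-169/2 = -84.50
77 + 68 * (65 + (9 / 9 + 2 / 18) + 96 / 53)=2239861/477 = 4695.73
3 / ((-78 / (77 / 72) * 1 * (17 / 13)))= -77/2448 = -0.03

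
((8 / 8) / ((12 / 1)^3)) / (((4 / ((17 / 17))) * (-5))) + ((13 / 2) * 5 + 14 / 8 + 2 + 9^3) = 26447039/34560 = 765.25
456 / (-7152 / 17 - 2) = -3876/3593 = -1.08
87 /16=5.44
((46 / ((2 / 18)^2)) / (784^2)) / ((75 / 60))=1863/384160 = 0.00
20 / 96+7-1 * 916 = -21811/24 = -908.79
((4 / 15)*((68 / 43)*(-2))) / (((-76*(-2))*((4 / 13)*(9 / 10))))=-442/22059 = -0.02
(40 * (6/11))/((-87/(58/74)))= -80/407 = -0.20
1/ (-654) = -1/654 = 0.00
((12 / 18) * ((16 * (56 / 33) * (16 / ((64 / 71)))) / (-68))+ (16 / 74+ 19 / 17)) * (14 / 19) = -2956282/1183149 = -2.50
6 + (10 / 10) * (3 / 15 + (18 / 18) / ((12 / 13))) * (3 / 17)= 2117/340 = 6.23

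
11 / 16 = 0.69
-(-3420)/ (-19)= -180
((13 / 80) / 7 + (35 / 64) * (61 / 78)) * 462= 866591/4160 = 208.32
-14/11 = -1.27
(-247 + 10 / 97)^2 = 573554601/9409 = 60958.08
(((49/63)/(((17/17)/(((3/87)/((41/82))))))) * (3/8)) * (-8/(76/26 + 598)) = -13/48546 = 0.00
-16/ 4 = -4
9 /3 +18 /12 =9/2 = 4.50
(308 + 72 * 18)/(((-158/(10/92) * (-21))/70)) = 20050/5451 = 3.68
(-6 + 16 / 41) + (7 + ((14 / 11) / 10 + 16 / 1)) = 39502/2255 = 17.52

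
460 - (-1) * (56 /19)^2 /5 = 833436/1805 = 461.74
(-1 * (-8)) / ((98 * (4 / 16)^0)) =4/49 = 0.08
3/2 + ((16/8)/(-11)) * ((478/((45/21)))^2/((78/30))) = -3478.13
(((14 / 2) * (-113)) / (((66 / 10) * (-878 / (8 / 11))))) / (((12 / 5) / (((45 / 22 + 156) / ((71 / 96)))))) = 366707600/41485939 = 8.84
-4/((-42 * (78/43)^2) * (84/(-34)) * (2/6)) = -31433/894348 = -0.04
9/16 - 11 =-167/16 = -10.44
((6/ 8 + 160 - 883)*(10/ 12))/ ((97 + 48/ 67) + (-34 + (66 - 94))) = -322605/19144 = -16.85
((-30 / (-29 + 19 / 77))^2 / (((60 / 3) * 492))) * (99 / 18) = 326095/535929696 = 0.00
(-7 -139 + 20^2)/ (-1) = -254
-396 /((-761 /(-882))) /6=-76.49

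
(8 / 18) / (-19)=-4/171 = -0.02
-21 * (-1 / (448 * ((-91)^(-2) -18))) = -24843/9539648 = 0.00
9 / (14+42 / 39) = 117/196 = 0.60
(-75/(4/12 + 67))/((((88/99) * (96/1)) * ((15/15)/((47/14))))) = -31725/723968 = -0.04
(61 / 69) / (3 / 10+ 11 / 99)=1830/851 = 2.15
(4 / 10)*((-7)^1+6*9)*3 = 282/5 = 56.40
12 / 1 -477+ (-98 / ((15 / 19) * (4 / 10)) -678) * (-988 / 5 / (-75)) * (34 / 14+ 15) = -72210223/1575 = -45847.76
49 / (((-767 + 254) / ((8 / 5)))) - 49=-126077/2565 = -49.15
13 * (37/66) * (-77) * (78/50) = -43771/50 = -875.42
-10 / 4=-5/2 = -2.50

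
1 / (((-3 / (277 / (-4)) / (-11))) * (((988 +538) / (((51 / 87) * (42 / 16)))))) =-51799/202304 = -0.26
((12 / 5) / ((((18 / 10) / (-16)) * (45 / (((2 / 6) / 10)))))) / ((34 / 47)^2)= -0.03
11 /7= 1.57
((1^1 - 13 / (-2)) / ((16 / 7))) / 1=105/32 = 3.28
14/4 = 7/2 = 3.50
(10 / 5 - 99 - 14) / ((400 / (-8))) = 111/50 = 2.22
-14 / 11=-1.27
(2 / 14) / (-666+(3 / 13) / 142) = -1846/8606031 = 0.00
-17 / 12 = -1.42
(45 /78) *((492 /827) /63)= 410/75257 = 0.01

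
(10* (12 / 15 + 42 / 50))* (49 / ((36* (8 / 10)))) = 2009/72 = 27.90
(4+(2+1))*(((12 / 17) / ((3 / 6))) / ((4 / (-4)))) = -168/17 = -9.88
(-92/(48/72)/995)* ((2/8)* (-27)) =1863/1990 = 0.94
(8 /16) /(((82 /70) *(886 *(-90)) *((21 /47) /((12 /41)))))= -47/13404294 = 0.00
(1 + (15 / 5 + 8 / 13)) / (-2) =-30/13 = -2.31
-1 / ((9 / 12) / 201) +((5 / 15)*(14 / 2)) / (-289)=-232363/867 = -268.01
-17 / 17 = -1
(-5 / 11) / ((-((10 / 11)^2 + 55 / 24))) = 264/1811 = 0.15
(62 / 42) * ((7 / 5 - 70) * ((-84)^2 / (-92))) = 893172/115 = 7766.71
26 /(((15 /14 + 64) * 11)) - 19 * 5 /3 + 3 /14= -13222453/420882 = -31.42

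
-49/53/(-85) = 49/4505 = 0.01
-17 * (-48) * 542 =442272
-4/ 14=-2/7 = -0.29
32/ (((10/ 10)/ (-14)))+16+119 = -313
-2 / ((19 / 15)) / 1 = -30/19 = -1.58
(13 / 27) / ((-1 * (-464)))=13/12528 = 0.00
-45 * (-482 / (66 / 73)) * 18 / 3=1583370/11 = 143942.73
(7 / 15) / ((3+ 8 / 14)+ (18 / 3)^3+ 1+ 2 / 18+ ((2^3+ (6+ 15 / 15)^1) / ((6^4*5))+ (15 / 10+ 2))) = 7056/3389675 = 0.00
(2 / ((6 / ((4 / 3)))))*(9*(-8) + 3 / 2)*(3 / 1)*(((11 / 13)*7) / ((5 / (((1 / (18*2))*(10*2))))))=-7238/117 = -61.86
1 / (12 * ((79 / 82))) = 0.09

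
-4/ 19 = -0.21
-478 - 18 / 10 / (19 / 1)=-478.09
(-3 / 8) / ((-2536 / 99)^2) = -29403/51450368 = 0.00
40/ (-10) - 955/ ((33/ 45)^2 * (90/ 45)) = -215843/242 = -891.91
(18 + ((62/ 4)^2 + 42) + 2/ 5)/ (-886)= -6013/17720 = -0.34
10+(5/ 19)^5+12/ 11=302118453/27237089 = 11.09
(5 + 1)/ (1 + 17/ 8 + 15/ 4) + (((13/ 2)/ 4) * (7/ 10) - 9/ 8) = 779/880 = 0.89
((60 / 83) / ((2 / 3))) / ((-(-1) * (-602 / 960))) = -43200/24983 = -1.73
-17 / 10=-1.70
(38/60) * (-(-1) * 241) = 4579/30 = 152.63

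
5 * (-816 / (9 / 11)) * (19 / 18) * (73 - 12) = -8669320/27 = -321085.93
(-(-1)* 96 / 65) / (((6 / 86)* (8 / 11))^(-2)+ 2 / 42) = 387072/101809175 = 0.00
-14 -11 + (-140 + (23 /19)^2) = -59036/361 = -163.53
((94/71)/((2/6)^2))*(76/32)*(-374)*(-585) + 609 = 879294093/142 = 6192211.92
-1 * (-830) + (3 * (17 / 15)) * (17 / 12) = 50089/60 = 834.82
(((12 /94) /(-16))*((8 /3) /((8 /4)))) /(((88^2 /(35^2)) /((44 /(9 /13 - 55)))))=15925/11680064 = 0.00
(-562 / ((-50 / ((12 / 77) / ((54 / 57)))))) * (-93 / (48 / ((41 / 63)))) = -6785869/2910600 = -2.33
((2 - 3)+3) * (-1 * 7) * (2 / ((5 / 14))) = -392/5 = -78.40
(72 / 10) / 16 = 9/20 = 0.45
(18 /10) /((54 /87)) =29/10 = 2.90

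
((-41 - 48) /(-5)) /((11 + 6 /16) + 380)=712/15655 = 0.05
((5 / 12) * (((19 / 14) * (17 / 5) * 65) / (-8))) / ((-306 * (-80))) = -247/387072 = 0.00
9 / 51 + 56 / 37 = 1063/629 = 1.69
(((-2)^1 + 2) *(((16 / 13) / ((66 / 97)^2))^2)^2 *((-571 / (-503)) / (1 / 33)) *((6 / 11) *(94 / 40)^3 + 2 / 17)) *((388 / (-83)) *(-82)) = 0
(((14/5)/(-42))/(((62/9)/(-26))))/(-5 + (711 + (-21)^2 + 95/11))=429/1970360 = 0.00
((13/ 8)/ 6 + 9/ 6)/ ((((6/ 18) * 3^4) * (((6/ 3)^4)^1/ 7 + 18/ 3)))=595/75168 = 0.01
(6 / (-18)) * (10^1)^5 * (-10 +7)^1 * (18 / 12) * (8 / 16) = 75000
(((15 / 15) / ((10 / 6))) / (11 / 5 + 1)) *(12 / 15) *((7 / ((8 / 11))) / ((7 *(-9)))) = -11/480 = -0.02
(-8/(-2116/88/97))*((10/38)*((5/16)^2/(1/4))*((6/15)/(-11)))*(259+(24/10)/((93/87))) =-19639105/623162 = -31.52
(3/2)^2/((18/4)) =1/2 = 0.50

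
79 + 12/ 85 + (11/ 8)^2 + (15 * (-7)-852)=-4765267/5440 = -875.97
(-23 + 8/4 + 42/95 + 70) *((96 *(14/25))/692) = 1578192/410875 = 3.84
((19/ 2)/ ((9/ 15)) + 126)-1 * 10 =791/6 = 131.83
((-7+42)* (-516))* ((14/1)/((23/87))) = -21997080/23 = -956394.78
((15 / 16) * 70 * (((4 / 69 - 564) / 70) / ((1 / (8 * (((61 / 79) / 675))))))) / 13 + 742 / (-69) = -35478346/3188835 = -11.13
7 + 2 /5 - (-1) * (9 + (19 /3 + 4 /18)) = 1033/45 = 22.96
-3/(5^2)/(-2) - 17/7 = -829/350 = -2.37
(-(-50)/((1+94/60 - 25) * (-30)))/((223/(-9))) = -450/150079 = 0.00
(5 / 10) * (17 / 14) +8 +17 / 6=961/84 = 11.44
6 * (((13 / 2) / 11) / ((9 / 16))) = 208/33 = 6.30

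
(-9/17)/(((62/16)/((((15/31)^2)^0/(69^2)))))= -8/278783 = 0.00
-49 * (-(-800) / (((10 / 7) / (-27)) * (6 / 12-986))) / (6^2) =-20.88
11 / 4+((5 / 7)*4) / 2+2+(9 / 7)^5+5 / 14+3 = 13.05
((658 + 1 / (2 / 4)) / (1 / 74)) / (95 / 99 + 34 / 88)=19340640/533 = 36286.38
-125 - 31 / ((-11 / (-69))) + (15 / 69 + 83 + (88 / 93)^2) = -514974200/2188197 = -235.34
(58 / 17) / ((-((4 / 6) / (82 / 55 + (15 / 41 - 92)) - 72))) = 0.05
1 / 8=0.12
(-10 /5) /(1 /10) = -20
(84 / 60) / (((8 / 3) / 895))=3759/8 = 469.88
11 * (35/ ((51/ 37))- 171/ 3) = -17732/51 = -347.69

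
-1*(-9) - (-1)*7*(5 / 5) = 16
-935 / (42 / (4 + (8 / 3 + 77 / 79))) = -1693285/9954 = -170.11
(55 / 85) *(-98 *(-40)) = 2536.47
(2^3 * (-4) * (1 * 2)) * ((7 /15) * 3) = -448/5 = -89.60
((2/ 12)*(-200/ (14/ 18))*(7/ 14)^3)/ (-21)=25/98 = 0.26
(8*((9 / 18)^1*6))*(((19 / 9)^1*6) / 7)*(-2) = -608/7 = -86.86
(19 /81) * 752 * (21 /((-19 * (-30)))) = 2632/405 = 6.50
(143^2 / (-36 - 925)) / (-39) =1573/2883 = 0.55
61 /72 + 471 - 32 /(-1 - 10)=376007/792 = 474.76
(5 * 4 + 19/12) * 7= 1813/12 = 151.08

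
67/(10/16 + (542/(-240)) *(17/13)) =-13065/454 = -28.78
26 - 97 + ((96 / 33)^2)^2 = 9065/14641 = 0.62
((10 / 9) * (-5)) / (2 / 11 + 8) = -55/81 = -0.68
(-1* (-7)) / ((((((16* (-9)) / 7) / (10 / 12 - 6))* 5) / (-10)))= -1519/432 = -3.52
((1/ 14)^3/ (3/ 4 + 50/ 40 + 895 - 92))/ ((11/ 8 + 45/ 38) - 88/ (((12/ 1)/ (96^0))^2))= 171/735846475 = 0.00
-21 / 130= -0.16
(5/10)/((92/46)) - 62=-247/4 = -61.75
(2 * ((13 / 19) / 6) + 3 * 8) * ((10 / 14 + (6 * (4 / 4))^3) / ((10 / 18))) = 6284931/665 = 9451.02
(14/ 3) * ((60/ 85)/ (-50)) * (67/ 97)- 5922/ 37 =-244203862/1525325 = -160.10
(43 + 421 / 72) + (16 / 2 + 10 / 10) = 4165/72 = 57.85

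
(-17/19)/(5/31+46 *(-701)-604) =527/19348555 = 0.00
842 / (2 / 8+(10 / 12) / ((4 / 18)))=421/2 = 210.50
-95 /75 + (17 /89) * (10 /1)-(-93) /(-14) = -112129/18690 = -6.00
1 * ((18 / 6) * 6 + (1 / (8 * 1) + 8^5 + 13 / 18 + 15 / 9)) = 2360773/72 = 32788.51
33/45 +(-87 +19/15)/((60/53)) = -33749/450 = -75.00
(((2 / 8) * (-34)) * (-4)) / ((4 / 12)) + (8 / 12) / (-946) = 144737/1419 = 102.00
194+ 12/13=2534/13 = 194.92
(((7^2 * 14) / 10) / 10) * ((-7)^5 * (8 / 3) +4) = -23057146/75 = -307428.61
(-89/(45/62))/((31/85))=-3026/9 = -336.22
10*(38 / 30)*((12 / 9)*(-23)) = -3496/9 = -388.44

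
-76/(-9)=76/9 = 8.44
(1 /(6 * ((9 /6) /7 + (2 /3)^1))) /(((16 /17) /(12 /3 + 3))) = 833/592 = 1.41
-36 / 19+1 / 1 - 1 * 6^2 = -701/19 = -36.89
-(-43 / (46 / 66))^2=-2013561/529 = -3806.35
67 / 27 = 2.48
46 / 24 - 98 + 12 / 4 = -93.08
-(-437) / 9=48.56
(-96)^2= 9216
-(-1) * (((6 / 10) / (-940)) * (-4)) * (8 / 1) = 24/1175 = 0.02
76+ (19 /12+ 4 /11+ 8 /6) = 10465/132 = 79.28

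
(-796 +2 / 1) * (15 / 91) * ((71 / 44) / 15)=-28187/2002 = -14.08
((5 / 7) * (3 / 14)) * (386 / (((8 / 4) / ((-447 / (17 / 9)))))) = -11646585/1666 = -6990.75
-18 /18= -1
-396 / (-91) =396/91 = 4.35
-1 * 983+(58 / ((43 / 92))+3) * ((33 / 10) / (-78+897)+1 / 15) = -22867925/23478 = -974.02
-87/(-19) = 87/19 = 4.58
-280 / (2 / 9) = -1260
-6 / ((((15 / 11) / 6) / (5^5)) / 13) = -1072500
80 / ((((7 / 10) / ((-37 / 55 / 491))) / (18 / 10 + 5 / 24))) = -35668/113421 = -0.31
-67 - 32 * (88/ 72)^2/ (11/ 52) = -23731/81 = -292.98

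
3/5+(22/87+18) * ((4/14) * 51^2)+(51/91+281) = 26100941/1885 = 13846.65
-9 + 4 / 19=-167/19 = -8.79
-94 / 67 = -1.40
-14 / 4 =-7/2 = -3.50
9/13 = 0.69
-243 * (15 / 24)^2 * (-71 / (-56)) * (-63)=3881925/512 = 7581.88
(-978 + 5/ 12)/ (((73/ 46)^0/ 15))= -58655/4 = -14663.75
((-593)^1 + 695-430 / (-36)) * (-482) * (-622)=307449002/9 = 34161000.22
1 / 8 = 0.12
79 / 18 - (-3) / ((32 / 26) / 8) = 23.89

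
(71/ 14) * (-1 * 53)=-3763/14 = -268.79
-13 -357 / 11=-500/11 = -45.45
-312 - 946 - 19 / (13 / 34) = -17000/13 = -1307.69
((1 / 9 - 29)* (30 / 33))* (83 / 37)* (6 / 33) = -431600/40293 = -10.71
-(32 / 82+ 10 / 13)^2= -381924/284089 = -1.34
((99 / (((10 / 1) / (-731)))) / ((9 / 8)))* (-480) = 3087744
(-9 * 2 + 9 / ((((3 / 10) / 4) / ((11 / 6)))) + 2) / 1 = 204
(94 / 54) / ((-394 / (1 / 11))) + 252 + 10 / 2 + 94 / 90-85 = 101246339/585090 = 173.04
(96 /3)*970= 31040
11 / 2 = 5.50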